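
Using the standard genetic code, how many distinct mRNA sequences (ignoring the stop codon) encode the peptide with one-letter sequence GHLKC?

192

Gly: 4 codons.
His: 2 codons.
Leu: 6 codons.
Lys: 2 codons.
Cys: 2 codons.
4 × 2 × 6 × 2 × 2 = 192.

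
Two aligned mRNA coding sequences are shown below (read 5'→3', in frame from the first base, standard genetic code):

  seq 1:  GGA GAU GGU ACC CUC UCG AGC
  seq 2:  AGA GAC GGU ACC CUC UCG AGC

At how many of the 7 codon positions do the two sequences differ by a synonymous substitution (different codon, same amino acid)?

Codon 1: GGA Gly / AGA Arg — nonsynonymous.
Codon 2: GAU Asp / GAC Asp — synonymous.
Codon 3: GGU Gly / GGU Gly — identical.
Codon 4: ACC Thr / ACC Thr — identical.
Codon 5: CUC Leu / CUC Leu — identical.
Codon 6: UCG Ser / UCG Ser — identical.
Codon 7: AGC Ser / AGC Ser — identical.
Synonymous differences: 1.

1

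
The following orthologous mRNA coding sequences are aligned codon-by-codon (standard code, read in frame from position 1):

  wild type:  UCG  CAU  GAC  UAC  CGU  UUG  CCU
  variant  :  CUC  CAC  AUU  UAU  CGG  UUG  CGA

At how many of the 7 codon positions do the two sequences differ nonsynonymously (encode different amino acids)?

Codon 1: UCG Ser / CUC Leu — nonsynonymous.
Codon 2: CAU His / CAC His — synonymous.
Codon 3: GAC Asp / AUU Ile — nonsynonymous.
Codon 4: UAC Tyr / UAU Tyr — synonymous.
Codon 5: CGU Arg / CGG Arg — synonymous.
Codon 6: UUG Leu / UUG Leu — identical.
Codon 7: CCU Pro / CGA Arg — nonsynonymous.
Nonsynonymous differences: 3.

3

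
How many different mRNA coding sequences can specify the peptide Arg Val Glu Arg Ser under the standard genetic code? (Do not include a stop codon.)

1728

Arg: 6 codons.
Val: 4 codons.
Glu: 2 codons.
Arg: 6 codons.
Ser: 6 codons.
6 × 4 × 2 × 6 × 6 = 1728.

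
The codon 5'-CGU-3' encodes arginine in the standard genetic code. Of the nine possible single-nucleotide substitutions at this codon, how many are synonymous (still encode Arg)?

Position 1: none → 0 synonymous.
Position 2: none → 0 synonymous.
Position 3: CGC, CGA, CGG → 3 synonymous.
Total: 0 + 0 + 3 = 3.

3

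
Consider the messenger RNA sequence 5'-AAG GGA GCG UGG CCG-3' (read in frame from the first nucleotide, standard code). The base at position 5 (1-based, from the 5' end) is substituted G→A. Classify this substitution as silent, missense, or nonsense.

Position 5 falls in codon 2: GGA → Gly.
After the substitution the codon is GAA → Glu.
Gly ≠ Glu, so this is a missense mutation.

missense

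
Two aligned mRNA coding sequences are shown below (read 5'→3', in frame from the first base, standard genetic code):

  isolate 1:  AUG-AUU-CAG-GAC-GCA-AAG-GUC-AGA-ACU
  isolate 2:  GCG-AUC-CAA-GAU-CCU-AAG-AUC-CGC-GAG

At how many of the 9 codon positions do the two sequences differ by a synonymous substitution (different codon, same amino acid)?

4

Codon 1: AUG Met / GCG Ala — nonsynonymous.
Codon 2: AUU Ile / AUC Ile — synonymous.
Codon 3: CAG Gln / CAA Gln — synonymous.
Codon 4: GAC Asp / GAU Asp — synonymous.
Codon 5: GCA Ala / CCU Pro — nonsynonymous.
Codon 6: AAG Lys / AAG Lys — identical.
Codon 7: GUC Val / AUC Ile — nonsynonymous.
Codon 8: AGA Arg / CGC Arg — synonymous.
Codon 9: ACU Thr / GAG Glu — nonsynonymous.
Synonymous differences: 4.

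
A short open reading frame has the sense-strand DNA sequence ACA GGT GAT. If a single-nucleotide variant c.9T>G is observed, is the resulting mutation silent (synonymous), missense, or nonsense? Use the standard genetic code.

Position 9 falls in codon 3: GAT → Asp.
After the substitution the codon is GAG → Glu.
Asp ≠ Glu, so this is a missense mutation.

missense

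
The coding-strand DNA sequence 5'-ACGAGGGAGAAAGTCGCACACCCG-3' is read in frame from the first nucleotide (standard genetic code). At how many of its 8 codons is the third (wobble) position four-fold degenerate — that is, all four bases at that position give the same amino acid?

4

Codon 1 ACG (Thr): third position 4-fold.
Codon 2 AGG (Arg): third position 2-fold.
Codon 3 GAG (Glu): third position 2-fold.
Codon 4 AAA (Lys): third position 2-fold.
Codon 5 GTC (Val): third position 4-fold.
Codon 6 GCA (Ala): third position 4-fold.
Codon 7 CAC (His): third position 2-fold.
Codon 8 CCG (Pro): third position 4-fold.
Four-fold degenerate third positions: 4.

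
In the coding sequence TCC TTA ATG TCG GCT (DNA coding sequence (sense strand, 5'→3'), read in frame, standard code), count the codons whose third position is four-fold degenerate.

3

Codon 1 TCC (Ser): third position 4-fold.
Codon 2 TTA (Leu): third position 2-fold.
Codon 3 ATG (Met): third position 1-fold.
Codon 4 TCG (Ser): third position 4-fold.
Codon 5 GCT (Ala): third position 4-fold.
Four-fold degenerate third positions: 3.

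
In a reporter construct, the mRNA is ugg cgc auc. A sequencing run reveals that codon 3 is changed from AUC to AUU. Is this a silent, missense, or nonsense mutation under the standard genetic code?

silent

Position 9 falls in codon 3: AUC → Ile.
After the substitution the codon is AUU → Ile.
Both encode Ile, so the change is synonymous.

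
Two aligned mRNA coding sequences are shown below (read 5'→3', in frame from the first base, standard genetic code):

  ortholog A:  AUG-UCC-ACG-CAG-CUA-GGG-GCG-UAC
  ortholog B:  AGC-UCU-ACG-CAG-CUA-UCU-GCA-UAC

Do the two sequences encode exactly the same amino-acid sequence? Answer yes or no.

Codon 1: AUG Met / AGC Ser — nonsynonymous.
Codon 2: UCC Ser / UCU Ser — synonymous.
Codon 3: ACG Thr / ACG Thr — identical.
Codon 4: CAG Gln / CAG Gln — identical.
Codon 5: CUA Leu / CUA Leu — identical.
Codon 6: GGG Gly / UCU Ser — nonsynonymous.
Codon 7: GCG Ala / GCA Ala — synonymous.
Codon 8: UAC Tyr / UAC Tyr — identical.
Nonsynonymous differences: 2 → different protein.

no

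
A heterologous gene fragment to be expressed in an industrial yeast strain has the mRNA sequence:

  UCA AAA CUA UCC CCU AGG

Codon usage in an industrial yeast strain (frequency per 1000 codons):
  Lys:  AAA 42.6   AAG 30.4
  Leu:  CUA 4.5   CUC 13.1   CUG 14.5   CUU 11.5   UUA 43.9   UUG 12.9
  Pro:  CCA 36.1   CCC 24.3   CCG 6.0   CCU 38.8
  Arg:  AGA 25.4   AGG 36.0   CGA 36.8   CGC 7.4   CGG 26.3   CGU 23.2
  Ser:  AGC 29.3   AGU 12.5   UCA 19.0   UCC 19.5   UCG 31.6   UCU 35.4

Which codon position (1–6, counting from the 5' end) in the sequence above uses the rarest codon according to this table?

3

Codon 1 UCA (Ser): 19.0 per 1000.
Codon 2 AAA (Lys): 42.6 per 1000.
Codon 3 CUA (Leu): 4.5 per 1000.
Codon 4 UCC (Ser): 19.5 per 1000.
Codon 5 CCU (Pro): 38.8 per 1000.
Codon 6 AGG (Arg): 36.0 per 1000.
Lowest frequency is 4.5 at codon 3.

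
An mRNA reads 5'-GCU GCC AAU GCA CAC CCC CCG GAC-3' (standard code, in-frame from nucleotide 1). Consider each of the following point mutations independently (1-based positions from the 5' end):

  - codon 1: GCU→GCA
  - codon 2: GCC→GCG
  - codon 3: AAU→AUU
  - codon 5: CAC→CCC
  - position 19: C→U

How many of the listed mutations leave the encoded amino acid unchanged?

Codon 1: GCU (Ala) → GCA (Ala) — synonymous.
Codon 2: GCC (Ala) → GCG (Ala) — synonymous.
Codon 3: AAU (Asn) → AUU (Ile) — missense.
Codon 5: CAC (His) → CCC (Pro) — missense.
Codon 7: CCG (Pro) → UCG (Ser) — missense.
Synonymous: 2 of 5.

2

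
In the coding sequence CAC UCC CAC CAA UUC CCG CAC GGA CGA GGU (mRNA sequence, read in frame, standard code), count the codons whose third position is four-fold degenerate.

5

Codon 1 CAC (His): third position 2-fold.
Codon 2 UCC (Ser): third position 4-fold.
Codon 3 CAC (His): third position 2-fold.
Codon 4 CAA (Gln): third position 2-fold.
Codon 5 UUC (Phe): third position 2-fold.
Codon 6 CCG (Pro): third position 4-fold.
Codon 7 CAC (His): third position 2-fold.
Codon 8 GGA (Gly): third position 4-fold.
Codon 9 CGA (Arg): third position 4-fold.
Codon 10 GGU (Gly): third position 4-fold.
Four-fold degenerate third positions: 5.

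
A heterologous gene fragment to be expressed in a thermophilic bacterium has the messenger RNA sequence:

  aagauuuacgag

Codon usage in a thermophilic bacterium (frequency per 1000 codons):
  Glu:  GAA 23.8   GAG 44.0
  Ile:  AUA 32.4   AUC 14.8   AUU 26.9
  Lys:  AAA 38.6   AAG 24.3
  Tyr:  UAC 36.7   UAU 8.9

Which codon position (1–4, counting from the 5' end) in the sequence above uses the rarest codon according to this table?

1

Codon 1 AAG (Lys): 24.3 per 1000.
Codon 2 AUU (Ile): 26.9 per 1000.
Codon 3 UAC (Tyr): 36.7 per 1000.
Codon 4 GAG (Glu): 44.0 per 1000.
Lowest frequency is 24.3 at codon 1.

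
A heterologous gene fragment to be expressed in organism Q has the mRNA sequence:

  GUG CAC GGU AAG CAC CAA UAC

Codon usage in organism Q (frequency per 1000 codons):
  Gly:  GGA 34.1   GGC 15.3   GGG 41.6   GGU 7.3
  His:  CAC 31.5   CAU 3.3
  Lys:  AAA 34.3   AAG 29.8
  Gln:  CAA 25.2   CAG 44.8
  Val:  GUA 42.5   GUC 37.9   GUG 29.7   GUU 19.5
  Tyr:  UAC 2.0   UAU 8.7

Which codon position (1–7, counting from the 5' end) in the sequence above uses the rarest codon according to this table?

7

Codon 1 GUG (Val): 29.7 per 1000.
Codon 2 CAC (His): 31.5 per 1000.
Codon 3 GGU (Gly): 7.3 per 1000.
Codon 4 AAG (Lys): 29.8 per 1000.
Codon 5 CAC (His): 31.5 per 1000.
Codon 6 CAA (Gln): 25.2 per 1000.
Codon 7 UAC (Tyr): 2.0 per 1000.
Lowest frequency is 2.0 at codon 7.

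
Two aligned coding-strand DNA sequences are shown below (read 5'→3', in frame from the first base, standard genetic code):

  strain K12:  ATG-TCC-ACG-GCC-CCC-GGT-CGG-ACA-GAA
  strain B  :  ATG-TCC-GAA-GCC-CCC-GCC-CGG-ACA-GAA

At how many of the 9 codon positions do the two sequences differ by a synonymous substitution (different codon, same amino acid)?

Codon 1: ATG Met / ATG Met — identical.
Codon 2: TCC Ser / TCC Ser — identical.
Codon 3: ACG Thr / GAA Glu — nonsynonymous.
Codon 4: GCC Ala / GCC Ala — identical.
Codon 5: CCC Pro / CCC Pro — identical.
Codon 6: GGT Gly / GCC Ala — nonsynonymous.
Codon 7: CGG Arg / CGG Arg — identical.
Codon 8: ACA Thr / ACA Thr — identical.
Codon 9: GAA Glu / GAA Glu — identical.
Synonymous differences: 0.

0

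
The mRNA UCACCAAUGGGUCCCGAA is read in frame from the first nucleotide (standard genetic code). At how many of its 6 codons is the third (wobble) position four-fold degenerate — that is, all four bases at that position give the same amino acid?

Codon 1 UCA (Ser): third position 4-fold.
Codon 2 CCA (Pro): third position 4-fold.
Codon 3 AUG (Met): third position 1-fold.
Codon 4 GGU (Gly): third position 4-fold.
Codon 5 CCC (Pro): third position 4-fold.
Codon 6 GAA (Glu): third position 2-fold.
Four-fold degenerate third positions: 4.

4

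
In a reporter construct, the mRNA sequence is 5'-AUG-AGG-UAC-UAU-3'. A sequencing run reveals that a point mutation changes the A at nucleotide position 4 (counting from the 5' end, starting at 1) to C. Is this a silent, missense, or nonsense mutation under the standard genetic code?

Position 4 falls in codon 2: AGG → Arg.
After the substitution the codon is CGG → Arg.
Both encode Arg, so the change is synonymous.

silent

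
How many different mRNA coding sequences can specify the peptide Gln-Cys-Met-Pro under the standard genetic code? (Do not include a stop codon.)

16

Gln: 2 codons.
Cys: 2 codons.
Met: 1 codon.
Pro: 4 codons.
2 × 2 × 1 × 4 = 16.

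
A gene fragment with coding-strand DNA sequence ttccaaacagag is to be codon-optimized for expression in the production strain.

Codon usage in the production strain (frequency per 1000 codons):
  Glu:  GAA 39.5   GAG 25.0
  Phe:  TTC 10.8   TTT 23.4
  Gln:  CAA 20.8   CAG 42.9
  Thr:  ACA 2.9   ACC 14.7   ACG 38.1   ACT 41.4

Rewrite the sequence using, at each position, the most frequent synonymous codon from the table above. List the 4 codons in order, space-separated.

Codon 1 (Phe): best is TTT at 23.4.
Codon 2 (Gln): best is CAG at 42.9.
Codon 3 (Thr): best is ACT at 41.4.
Codon 4 (Glu): best is GAA at 39.5.

TTT CAG ACT GAA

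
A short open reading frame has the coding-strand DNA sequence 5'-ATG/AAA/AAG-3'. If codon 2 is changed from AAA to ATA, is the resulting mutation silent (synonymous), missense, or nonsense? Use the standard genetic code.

Position 5 falls in codon 2: AAA → Lys.
After the substitution the codon is ATA → Ile.
Lys ≠ Ile, so this is a missense mutation.

missense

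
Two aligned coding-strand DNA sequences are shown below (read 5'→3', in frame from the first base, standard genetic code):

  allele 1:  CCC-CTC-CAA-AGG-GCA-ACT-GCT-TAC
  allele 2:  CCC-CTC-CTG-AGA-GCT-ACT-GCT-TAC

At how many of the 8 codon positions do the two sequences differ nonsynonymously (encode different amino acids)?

1

Codon 1: CCC Pro / CCC Pro — identical.
Codon 2: CTC Leu / CTC Leu — identical.
Codon 3: CAA Gln / CTG Leu — nonsynonymous.
Codon 4: AGG Arg / AGA Arg — synonymous.
Codon 5: GCA Ala / GCT Ala — synonymous.
Codon 6: ACT Thr / ACT Thr — identical.
Codon 7: GCT Ala / GCT Ala — identical.
Codon 8: TAC Tyr / TAC Tyr — identical.
Nonsynonymous differences: 1.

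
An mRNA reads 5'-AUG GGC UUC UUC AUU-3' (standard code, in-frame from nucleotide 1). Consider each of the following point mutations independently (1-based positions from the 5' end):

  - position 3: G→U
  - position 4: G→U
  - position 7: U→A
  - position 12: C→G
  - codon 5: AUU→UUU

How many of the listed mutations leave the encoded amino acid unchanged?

0

Codon 1: AUG (Met) → AUU (Ile) — missense.
Codon 2: GGC (Gly) → UGC (Cys) — missense.
Codon 3: UUC (Phe) → AUC (Ile) — missense.
Codon 4: UUC (Phe) → UUG (Leu) — missense.
Codon 5: AUU (Ile) → UUU (Phe) — missense.
Synonymous: 0 of 5.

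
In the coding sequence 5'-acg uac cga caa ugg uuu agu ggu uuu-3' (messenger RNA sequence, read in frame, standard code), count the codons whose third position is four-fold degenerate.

Codon 1 ACG (Thr): third position 4-fold.
Codon 2 UAC (Tyr): third position 2-fold.
Codon 3 CGA (Arg): third position 4-fold.
Codon 4 CAA (Gln): third position 2-fold.
Codon 5 UGG (Trp): third position 1-fold.
Codon 6 UUU (Phe): third position 2-fold.
Codon 7 AGU (Ser): third position 2-fold.
Codon 8 GGU (Gly): third position 4-fold.
Codon 9 UUU (Phe): third position 2-fold.
Four-fold degenerate third positions: 3.

3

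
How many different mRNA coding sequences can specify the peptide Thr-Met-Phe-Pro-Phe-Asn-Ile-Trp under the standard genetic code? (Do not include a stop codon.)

Thr: 4 codons.
Met: 1 codon.
Phe: 2 codons.
Pro: 4 codons.
Phe: 2 codons.
Asn: 2 codons.
Ile: 3 codons.
Trp: 1 codon.
4 × 1 × 2 × 4 × 2 × 2 × 3 × 1 = 384.

384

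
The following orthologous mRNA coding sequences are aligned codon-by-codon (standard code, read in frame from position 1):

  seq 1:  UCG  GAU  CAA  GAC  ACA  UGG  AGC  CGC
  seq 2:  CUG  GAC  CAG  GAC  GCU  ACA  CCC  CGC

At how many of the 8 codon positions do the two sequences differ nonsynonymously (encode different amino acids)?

4

Codon 1: UCG Ser / CUG Leu — nonsynonymous.
Codon 2: GAU Asp / GAC Asp — synonymous.
Codon 3: CAA Gln / CAG Gln — synonymous.
Codon 4: GAC Asp / GAC Asp — identical.
Codon 5: ACA Thr / GCU Ala — nonsynonymous.
Codon 6: UGG Trp / ACA Thr — nonsynonymous.
Codon 7: AGC Ser / CCC Pro — nonsynonymous.
Codon 8: CGC Arg / CGC Arg — identical.
Nonsynonymous differences: 4.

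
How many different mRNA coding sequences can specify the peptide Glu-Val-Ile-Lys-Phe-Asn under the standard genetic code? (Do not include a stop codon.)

192

Glu: 2 codons.
Val: 4 codons.
Ile: 3 codons.
Lys: 2 codons.
Phe: 2 codons.
Asn: 2 codons.
2 × 4 × 3 × 2 × 2 × 2 = 192.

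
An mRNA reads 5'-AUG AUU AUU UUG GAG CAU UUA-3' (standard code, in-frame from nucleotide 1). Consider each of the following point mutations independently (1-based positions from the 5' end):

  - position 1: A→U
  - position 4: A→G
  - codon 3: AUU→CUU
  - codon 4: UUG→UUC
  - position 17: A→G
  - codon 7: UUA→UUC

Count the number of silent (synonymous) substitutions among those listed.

0

Codon 1: AUG (Met) → UUG (Leu) — missense.
Codon 2: AUU (Ile) → GUU (Val) — missense.
Codon 3: AUU (Ile) → CUU (Leu) — missense.
Codon 4: UUG (Leu) → UUC (Phe) — missense.
Codon 6: CAU (His) → CGU (Arg) — missense.
Codon 7: UUA (Leu) → UUC (Phe) — missense.
Synonymous: 0 of 6.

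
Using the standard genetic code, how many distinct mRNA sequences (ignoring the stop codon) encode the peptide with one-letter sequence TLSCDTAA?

36864

Thr: 4 codons.
Leu: 6 codons.
Ser: 6 codons.
Cys: 2 codons.
Asp: 2 codons.
Thr: 4 codons.
Ala: 4 codons.
Ala: 4 codons.
4 × 6 × 6 × 2 × 2 × 4 × 4 × 4 = 36864.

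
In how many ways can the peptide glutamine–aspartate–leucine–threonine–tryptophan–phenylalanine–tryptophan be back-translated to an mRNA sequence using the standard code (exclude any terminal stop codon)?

192

Gln: 2 codons.
Asp: 2 codons.
Leu: 6 codons.
Thr: 4 codons.
Trp: 1 codon.
Phe: 2 codons.
Trp: 1 codon.
2 × 2 × 6 × 4 × 1 × 2 × 1 = 192.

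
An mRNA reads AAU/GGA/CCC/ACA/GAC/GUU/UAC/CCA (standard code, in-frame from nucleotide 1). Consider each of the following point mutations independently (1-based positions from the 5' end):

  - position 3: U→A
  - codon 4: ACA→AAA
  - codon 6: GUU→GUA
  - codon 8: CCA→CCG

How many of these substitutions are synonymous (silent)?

Codon 1: AAU (Asn) → AAA (Lys) — missense.
Codon 4: ACA (Thr) → AAA (Lys) — missense.
Codon 6: GUU (Val) → GUA (Val) — synonymous.
Codon 8: CCA (Pro) → CCG (Pro) — synonymous.
Synonymous: 2 of 4.

2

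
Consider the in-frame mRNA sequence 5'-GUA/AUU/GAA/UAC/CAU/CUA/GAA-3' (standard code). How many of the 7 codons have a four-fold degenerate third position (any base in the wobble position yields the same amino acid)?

2

Codon 1 GUA (Val): third position 4-fold.
Codon 2 AUU (Ile): third position 3-fold.
Codon 3 GAA (Glu): third position 2-fold.
Codon 4 UAC (Tyr): third position 2-fold.
Codon 5 CAU (His): third position 2-fold.
Codon 6 CUA (Leu): third position 4-fold.
Codon 7 GAA (Glu): third position 2-fold.
Four-fold degenerate third positions: 2.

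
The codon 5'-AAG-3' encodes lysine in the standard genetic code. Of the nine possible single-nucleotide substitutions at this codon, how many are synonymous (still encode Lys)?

1

Position 1: none → 0 synonymous.
Position 2: none → 0 synonymous.
Position 3: AAA → 1 synonymous.
Total: 0 + 0 + 1 = 1.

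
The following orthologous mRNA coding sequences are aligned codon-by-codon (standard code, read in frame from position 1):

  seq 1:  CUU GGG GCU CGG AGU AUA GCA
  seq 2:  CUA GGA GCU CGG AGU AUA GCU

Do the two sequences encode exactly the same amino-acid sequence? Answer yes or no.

Codon 1: CUU Leu / CUA Leu — synonymous.
Codon 2: GGG Gly / GGA Gly — synonymous.
Codon 3: GCU Ala / GCU Ala — identical.
Codon 4: CGG Arg / CGG Arg — identical.
Codon 5: AGU Ser / AGU Ser — identical.
Codon 6: AUA Ile / AUA Ile — identical.
Codon 7: GCA Ala / GCU Ala — synonymous.
Nonsynonymous differences: 0 → same protein.

yes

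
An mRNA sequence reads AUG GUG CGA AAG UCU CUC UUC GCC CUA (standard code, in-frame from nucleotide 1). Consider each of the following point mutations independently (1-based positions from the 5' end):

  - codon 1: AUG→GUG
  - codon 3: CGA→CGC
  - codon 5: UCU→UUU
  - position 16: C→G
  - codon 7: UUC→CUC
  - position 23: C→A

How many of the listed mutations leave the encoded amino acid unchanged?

Codon 1: AUG (Met) → GUG (Val) — missense.
Codon 3: CGA (Arg) → CGC (Arg) — synonymous.
Codon 5: UCU (Ser) → UUU (Phe) — missense.
Codon 6: CUC (Leu) → GUC (Val) — missense.
Codon 7: UUC (Phe) → CUC (Leu) — missense.
Codon 8: GCC (Ala) → GAC (Asp) — missense.
Synonymous: 1 of 6.

1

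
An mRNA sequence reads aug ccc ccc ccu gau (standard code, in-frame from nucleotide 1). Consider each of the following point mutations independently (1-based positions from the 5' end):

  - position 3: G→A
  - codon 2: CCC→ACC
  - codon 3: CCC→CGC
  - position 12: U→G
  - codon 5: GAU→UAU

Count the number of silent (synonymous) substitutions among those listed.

1

Codon 1: AUG (Met) → AUA (Ile) — missense.
Codon 2: CCC (Pro) → ACC (Thr) — missense.
Codon 3: CCC (Pro) → CGC (Arg) — missense.
Codon 4: CCU (Pro) → CCG (Pro) — synonymous.
Codon 5: GAU (Asp) → UAU (Tyr) — missense.
Synonymous: 1 of 5.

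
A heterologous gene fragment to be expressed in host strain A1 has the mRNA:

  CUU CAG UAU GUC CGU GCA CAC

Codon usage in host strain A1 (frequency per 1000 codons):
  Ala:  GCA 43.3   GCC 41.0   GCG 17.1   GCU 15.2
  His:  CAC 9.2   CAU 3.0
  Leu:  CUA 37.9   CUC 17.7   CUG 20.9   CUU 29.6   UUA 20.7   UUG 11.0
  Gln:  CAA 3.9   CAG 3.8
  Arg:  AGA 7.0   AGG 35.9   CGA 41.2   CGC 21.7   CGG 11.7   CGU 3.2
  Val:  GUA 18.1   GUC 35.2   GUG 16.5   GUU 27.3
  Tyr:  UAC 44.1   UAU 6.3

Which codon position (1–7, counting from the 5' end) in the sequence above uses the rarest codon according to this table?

Codon 1 CUU (Leu): 29.6 per 1000.
Codon 2 CAG (Gln): 3.8 per 1000.
Codon 3 UAU (Tyr): 6.3 per 1000.
Codon 4 GUC (Val): 35.2 per 1000.
Codon 5 CGU (Arg): 3.2 per 1000.
Codon 6 GCA (Ala): 43.3 per 1000.
Codon 7 CAC (His): 9.2 per 1000.
Lowest frequency is 3.2 at codon 5.

5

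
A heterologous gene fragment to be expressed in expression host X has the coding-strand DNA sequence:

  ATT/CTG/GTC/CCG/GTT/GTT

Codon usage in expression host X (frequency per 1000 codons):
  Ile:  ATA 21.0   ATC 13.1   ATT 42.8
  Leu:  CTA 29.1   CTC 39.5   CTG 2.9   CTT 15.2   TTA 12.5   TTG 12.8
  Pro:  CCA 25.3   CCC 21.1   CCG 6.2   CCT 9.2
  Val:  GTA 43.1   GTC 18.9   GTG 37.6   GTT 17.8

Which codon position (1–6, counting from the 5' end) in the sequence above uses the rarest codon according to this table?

Codon 1 ATT (Ile): 42.8 per 1000.
Codon 2 CTG (Leu): 2.9 per 1000.
Codon 3 GTC (Val): 18.9 per 1000.
Codon 4 CCG (Pro): 6.2 per 1000.
Codon 5 GTT (Val): 17.8 per 1000.
Codon 6 GTT (Val): 17.8 per 1000.
Lowest frequency is 2.9 at codon 2.

2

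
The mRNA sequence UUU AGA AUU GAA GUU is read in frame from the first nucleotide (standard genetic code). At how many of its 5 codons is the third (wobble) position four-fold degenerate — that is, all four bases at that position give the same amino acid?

1

Codon 1 UUU (Phe): third position 2-fold.
Codon 2 AGA (Arg): third position 2-fold.
Codon 3 AUU (Ile): third position 3-fold.
Codon 4 GAA (Glu): third position 2-fold.
Codon 5 GUU (Val): third position 4-fold.
Four-fold degenerate third positions: 1.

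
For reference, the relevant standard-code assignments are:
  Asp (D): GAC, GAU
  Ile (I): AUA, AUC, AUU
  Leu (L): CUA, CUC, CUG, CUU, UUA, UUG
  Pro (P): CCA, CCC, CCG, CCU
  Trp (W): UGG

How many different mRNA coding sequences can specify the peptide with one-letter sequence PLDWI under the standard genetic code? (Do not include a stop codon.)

Pro: 4 codons.
Leu: 6 codons.
Asp: 2 codons.
Trp: 1 codon.
Ile: 3 codons.
4 × 6 × 2 × 1 × 3 = 144.

144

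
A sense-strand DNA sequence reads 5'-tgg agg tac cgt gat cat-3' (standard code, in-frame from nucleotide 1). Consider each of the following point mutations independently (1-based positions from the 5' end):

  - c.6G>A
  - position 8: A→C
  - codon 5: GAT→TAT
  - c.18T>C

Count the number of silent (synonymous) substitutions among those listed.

Codon 2: AGG (Arg) → AGA (Arg) — synonymous.
Codon 3: TAC (Tyr) → TCC (Ser) — missense.
Codon 5: GAT (Asp) → TAT (Tyr) — missense.
Codon 6: CAT (His) → CAC (His) — synonymous.
Synonymous: 2 of 4.

2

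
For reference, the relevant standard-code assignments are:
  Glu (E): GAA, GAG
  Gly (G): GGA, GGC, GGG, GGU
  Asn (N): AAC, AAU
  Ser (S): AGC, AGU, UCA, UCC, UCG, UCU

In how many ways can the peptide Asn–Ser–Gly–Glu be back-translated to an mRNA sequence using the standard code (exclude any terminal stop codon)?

96

Asn: 2 codons.
Ser: 6 codons.
Gly: 4 codons.
Glu: 2 codons.
2 × 6 × 4 × 2 = 96.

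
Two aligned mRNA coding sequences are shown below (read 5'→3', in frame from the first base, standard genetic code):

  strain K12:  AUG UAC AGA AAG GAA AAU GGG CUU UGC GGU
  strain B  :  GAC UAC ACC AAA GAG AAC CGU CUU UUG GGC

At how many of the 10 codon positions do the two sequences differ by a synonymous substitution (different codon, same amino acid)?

4

Codon 1: AUG Met / GAC Asp — nonsynonymous.
Codon 2: UAC Tyr / UAC Tyr — identical.
Codon 3: AGA Arg / ACC Thr — nonsynonymous.
Codon 4: AAG Lys / AAA Lys — synonymous.
Codon 5: GAA Glu / GAG Glu — synonymous.
Codon 6: AAU Asn / AAC Asn — synonymous.
Codon 7: GGG Gly / CGU Arg — nonsynonymous.
Codon 8: CUU Leu / CUU Leu — identical.
Codon 9: UGC Cys / UUG Leu — nonsynonymous.
Codon 10: GGU Gly / GGC Gly — synonymous.
Synonymous differences: 4.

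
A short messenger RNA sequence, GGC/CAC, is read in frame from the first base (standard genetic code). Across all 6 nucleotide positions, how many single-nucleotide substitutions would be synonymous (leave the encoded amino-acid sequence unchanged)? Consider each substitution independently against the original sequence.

4

Codon 1 (GGC, Gly): 3 synonymous substitutions.
Codon 2 (CAC, His): 1 synonymous substitution.
Total: 3 + 1 = 4.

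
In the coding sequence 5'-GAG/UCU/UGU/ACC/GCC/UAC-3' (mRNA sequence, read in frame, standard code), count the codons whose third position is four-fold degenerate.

Codon 1 GAG (Glu): third position 2-fold.
Codon 2 UCU (Ser): third position 4-fold.
Codon 3 UGU (Cys): third position 2-fold.
Codon 4 ACC (Thr): third position 4-fold.
Codon 5 GCC (Ala): third position 4-fold.
Codon 6 UAC (Tyr): third position 2-fold.
Four-fold degenerate third positions: 3.

3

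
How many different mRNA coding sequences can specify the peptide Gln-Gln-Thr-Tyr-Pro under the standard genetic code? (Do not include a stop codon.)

Gln: 2 codons.
Gln: 2 codons.
Thr: 4 codons.
Tyr: 2 codons.
Pro: 4 codons.
2 × 2 × 4 × 2 × 4 = 128.

128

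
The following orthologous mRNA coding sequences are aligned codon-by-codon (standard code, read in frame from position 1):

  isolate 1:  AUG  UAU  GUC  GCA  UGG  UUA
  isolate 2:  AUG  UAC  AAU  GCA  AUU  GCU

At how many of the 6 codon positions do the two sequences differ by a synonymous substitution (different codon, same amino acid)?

Codon 1: AUG Met / AUG Met — identical.
Codon 2: UAU Tyr / UAC Tyr — synonymous.
Codon 3: GUC Val / AAU Asn — nonsynonymous.
Codon 4: GCA Ala / GCA Ala — identical.
Codon 5: UGG Trp / AUU Ile — nonsynonymous.
Codon 6: UUA Leu / GCU Ala — nonsynonymous.
Synonymous differences: 1.

1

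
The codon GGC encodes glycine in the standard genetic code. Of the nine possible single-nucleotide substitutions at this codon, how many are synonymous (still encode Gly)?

3

Position 1: none → 0 synonymous.
Position 2: none → 0 synonymous.
Position 3: GGU, GGA, GGG → 3 synonymous.
Total: 0 + 0 + 3 = 3.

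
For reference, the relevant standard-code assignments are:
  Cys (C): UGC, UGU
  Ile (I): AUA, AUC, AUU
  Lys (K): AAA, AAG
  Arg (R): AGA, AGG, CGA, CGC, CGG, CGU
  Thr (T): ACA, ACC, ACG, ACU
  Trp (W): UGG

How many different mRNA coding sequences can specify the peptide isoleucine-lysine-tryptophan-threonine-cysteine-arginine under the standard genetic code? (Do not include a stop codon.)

Ile: 3 codons.
Lys: 2 codons.
Trp: 1 codon.
Thr: 4 codons.
Cys: 2 codons.
Arg: 6 codons.
3 × 2 × 1 × 4 × 2 × 6 = 288.

288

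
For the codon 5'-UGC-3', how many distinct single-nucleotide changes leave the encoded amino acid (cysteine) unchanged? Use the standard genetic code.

Position 1: none → 0 synonymous.
Position 2: none → 0 synonymous.
Position 3: UGU → 1 synonymous.
Total: 0 + 0 + 1 = 1.

1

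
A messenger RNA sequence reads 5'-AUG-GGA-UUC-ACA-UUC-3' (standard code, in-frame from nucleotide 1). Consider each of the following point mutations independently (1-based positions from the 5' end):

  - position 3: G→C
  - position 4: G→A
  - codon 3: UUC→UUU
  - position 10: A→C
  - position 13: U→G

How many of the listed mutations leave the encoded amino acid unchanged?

Codon 1: AUG (Met) → AUC (Ile) — missense.
Codon 2: GGA (Gly) → AGA (Arg) — missense.
Codon 3: UUC (Phe) → UUU (Phe) — synonymous.
Codon 4: ACA (Thr) → CCA (Pro) — missense.
Codon 5: UUC (Phe) → GUC (Val) — missense.
Synonymous: 1 of 5.

1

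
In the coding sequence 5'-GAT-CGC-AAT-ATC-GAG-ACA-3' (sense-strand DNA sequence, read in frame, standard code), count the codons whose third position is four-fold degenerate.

Codon 1 GAT (Asp): third position 2-fold.
Codon 2 CGC (Arg): third position 4-fold.
Codon 3 AAT (Asn): third position 2-fold.
Codon 4 ATC (Ile): third position 3-fold.
Codon 5 GAG (Glu): third position 2-fold.
Codon 6 ACA (Thr): third position 4-fold.
Four-fold degenerate third positions: 2.

2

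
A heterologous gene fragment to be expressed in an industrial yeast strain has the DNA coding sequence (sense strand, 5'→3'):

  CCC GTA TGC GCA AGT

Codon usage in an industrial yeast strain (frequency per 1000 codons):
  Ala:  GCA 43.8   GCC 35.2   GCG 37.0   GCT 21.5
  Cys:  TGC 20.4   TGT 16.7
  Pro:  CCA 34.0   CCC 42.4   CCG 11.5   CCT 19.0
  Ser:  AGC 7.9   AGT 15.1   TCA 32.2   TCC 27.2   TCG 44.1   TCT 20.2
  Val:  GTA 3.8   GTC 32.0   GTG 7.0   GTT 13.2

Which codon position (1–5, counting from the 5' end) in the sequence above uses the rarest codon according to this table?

2

Codon 1 CCC (Pro): 42.4 per 1000.
Codon 2 GTA (Val): 3.8 per 1000.
Codon 3 TGC (Cys): 20.4 per 1000.
Codon 4 GCA (Ala): 43.8 per 1000.
Codon 5 AGT (Ser): 15.1 per 1000.
Lowest frequency is 3.8 at codon 2.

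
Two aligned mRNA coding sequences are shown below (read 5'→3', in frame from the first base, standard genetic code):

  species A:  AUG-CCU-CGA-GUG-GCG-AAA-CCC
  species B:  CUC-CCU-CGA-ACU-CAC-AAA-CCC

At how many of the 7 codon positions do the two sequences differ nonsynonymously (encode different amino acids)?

Codon 1: AUG Met / CUC Leu — nonsynonymous.
Codon 2: CCU Pro / CCU Pro — identical.
Codon 3: CGA Arg / CGA Arg — identical.
Codon 4: GUG Val / ACU Thr — nonsynonymous.
Codon 5: GCG Ala / CAC His — nonsynonymous.
Codon 6: AAA Lys / AAA Lys — identical.
Codon 7: CCC Pro / CCC Pro — identical.
Nonsynonymous differences: 3.

3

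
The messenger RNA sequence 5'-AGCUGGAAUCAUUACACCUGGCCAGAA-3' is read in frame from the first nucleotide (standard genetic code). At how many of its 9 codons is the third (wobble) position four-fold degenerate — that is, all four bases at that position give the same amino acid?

Codon 1 AGC (Ser): third position 2-fold.
Codon 2 UGG (Trp): third position 1-fold.
Codon 3 AAU (Asn): third position 2-fold.
Codon 4 CAU (His): third position 2-fold.
Codon 5 UAC (Tyr): third position 2-fold.
Codon 6 ACC (Thr): third position 4-fold.
Codon 7 UGG (Trp): third position 1-fold.
Codon 8 CCA (Pro): third position 4-fold.
Codon 9 GAA (Glu): third position 2-fold.
Four-fold degenerate third positions: 2.

2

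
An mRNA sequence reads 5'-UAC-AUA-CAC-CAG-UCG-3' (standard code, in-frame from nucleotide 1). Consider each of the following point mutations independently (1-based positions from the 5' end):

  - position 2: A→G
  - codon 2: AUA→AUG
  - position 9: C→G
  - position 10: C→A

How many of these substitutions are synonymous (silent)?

Codon 1: UAC (Tyr) → UGC (Cys) — missense.
Codon 2: AUA (Ile) → AUG (Met) — missense.
Codon 3: CAC (His) → CAG (Gln) — missense.
Codon 4: CAG (Gln) → AAG (Lys) — missense.
Synonymous: 0 of 4.

0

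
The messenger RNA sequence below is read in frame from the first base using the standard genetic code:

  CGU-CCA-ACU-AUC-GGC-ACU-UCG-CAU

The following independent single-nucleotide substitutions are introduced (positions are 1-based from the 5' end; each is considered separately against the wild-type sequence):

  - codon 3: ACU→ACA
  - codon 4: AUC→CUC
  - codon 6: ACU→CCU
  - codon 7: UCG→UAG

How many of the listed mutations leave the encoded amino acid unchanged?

Codon 3: ACU (Thr) → ACA (Thr) — synonymous.
Codon 4: AUC (Ile) → CUC (Leu) — missense.
Codon 6: ACU (Thr) → CCU (Pro) — missense.
Codon 7: UCG (Ser) → UAG (Stop) — nonsense.
Synonymous: 1 of 4.

1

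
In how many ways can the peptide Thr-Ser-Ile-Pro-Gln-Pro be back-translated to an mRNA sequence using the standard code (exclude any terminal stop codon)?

Thr: 4 codons.
Ser: 6 codons.
Ile: 3 codons.
Pro: 4 codons.
Gln: 2 codons.
Pro: 4 codons.
4 × 6 × 3 × 4 × 2 × 4 = 2304.

2304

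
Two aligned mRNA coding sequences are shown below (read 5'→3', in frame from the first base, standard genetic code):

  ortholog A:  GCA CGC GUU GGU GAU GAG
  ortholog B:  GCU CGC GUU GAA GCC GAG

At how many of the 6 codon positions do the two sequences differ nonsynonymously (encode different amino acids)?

2

Codon 1: GCA Ala / GCU Ala — synonymous.
Codon 2: CGC Arg / CGC Arg — identical.
Codon 3: GUU Val / GUU Val — identical.
Codon 4: GGU Gly / GAA Glu — nonsynonymous.
Codon 5: GAU Asp / GCC Ala — nonsynonymous.
Codon 6: GAG Glu / GAG Glu — identical.
Nonsynonymous differences: 2.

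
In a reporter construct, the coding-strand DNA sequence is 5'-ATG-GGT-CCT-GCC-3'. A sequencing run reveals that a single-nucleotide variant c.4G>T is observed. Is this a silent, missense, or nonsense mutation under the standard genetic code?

Position 4 falls in codon 2: GGT → Gly.
After the substitution the codon is TGT → Cys.
Gly ≠ Cys, so this is a missense mutation.

missense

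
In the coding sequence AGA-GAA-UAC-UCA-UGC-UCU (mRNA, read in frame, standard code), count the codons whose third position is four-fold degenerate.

Codon 1 AGA (Arg): third position 2-fold.
Codon 2 GAA (Glu): third position 2-fold.
Codon 3 UAC (Tyr): third position 2-fold.
Codon 4 UCA (Ser): third position 4-fold.
Codon 5 UGC (Cys): third position 2-fold.
Codon 6 UCU (Ser): third position 4-fold.
Four-fold degenerate third positions: 2.

2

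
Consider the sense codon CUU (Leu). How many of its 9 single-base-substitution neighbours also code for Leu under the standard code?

3

Position 1: none → 0 synonymous.
Position 2: none → 0 synonymous.
Position 3: CUC, CUA, CUG → 3 synonymous.
Total: 0 + 0 + 3 = 3.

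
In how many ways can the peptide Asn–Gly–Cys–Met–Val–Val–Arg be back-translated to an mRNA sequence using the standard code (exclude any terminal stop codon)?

1536

Asn: 2 codons.
Gly: 4 codons.
Cys: 2 codons.
Met: 1 codon.
Val: 4 codons.
Val: 4 codons.
Arg: 6 codons.
2 × 4 × 2 × 1 × 4 × 4 × 6 = 1536.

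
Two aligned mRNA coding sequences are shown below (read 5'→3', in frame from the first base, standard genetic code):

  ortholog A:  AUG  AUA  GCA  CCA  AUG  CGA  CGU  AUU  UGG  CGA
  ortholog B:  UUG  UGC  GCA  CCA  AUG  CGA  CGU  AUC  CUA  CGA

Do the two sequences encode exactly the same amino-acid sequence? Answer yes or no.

no

Codon 1: AUG Met / UUG Leu — nonsynonymous.
Codon 2: AUA Ile / UGC Cys — nonsynonymous.
Codon 3: GCA Ala / GCA Ala — identical.
Codon 4: CCA Pro / CCA Pro — identical.
Codon 5: AUG Met / AUG Met — identical.
Codon 6: CGA Arg / CGA Arg — identical.
Codon 7: CGU Arg / CGU Arg — identical.
Codon 8: AUU Ile / AUC Ile — synonymous.
Codon 9: UGG Trp / CUA Leu — nonsynonymous.
Codon 10: CGA Arg / CGA Arg — identical.
Nonsynonymous differences: 3 → different protein.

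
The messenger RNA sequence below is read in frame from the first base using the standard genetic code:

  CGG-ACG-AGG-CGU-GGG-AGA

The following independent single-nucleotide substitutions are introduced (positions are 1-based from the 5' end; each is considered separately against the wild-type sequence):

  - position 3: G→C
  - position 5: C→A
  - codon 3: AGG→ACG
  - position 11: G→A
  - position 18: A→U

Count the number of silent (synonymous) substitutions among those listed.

1

Codon 1: CGG (Arg) → CGC (Arg) — synonymous.
Codon 2: ACG (Thr) → AAG (Lys) — missense.
Codon 3: AGG (Arg) → ACG (Thr) — missense.
Codon 4: CGU (Arg) → CAU (His) — missense.
Codon 6: AGA (Arg) → AGU (Ser) — missense.
Synonymous: 1 of 5.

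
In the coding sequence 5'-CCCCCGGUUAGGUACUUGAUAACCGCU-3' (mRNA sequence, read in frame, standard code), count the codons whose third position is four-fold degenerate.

5

Codon 1 CCC (Pro): third position 4-fold.
Codon 2 CCG (Pro): third position 4-fold.
Codon 3 GUU (Val): third position 4-fold.
Codon 4 AGG (Arg): third position 2-fold.
Codon 5 UAC (Tyr): third position 2-fold.
Codon 6 UUG (Leu): third position 2-fold.
Codon 7 AUA (Ile): third position 3-fold.
Codon 8 ACC (Thr): third position 4-fold.
Codon 9 GCU (Ala): third position 4-fold.
Four-fold degenerate third positions: 5.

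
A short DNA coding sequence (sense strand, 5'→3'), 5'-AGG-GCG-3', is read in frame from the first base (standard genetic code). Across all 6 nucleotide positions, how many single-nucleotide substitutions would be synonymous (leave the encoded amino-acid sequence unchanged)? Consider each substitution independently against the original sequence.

Codon 1 (AGG, Arg): 2 synonymous substitutions.
Codon 2 (GCG, Ala): 3 synonymous substitutions.
Total: 2 + 3 = 5.

5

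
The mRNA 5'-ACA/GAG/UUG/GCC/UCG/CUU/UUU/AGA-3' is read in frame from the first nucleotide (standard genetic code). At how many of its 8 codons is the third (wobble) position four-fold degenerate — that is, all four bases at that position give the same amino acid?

4

Codon 1 ACA (Thr): third position 4-fold.
Codon 2 GAG (Glu): third position 2-fold.
Codon 3 UUG (Leu): third position 2-fold.
Codon 4 GCC (Ala): third position 4-fold.
Codon 5 UCG (Ser): third position 4-fold.
Codon 6 CUU (Leu): third position 4-fold.
Codon 7 UUU (Phe): third position 2-fold.
Codon 8 AGA (Arg): third position 2-fold.
Four-fold degenerate third positions: 4.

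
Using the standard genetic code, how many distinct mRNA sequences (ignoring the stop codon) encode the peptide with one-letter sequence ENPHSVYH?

Glu: 2 codons.
Asn: 2 codons.
Pro: 4 codons.
His: 2 codons.
Ser: 6 codons.
Val: 4 codons.
Tyr: 2 codons.
His: 2 codons.
2 × 2 × 4 × 2 × 6 × 4 × 2 × 2 = 3072.

3072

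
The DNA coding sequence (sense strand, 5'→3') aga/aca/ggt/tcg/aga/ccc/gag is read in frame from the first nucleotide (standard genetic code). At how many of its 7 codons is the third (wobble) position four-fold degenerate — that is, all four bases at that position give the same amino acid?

Codon 1 AGA (Arg): third position 2-fold.
Codon 2 ACA (Thr): third position 4-fold.
Codon 3 GGT (Gly): third position 4-fold.
Codon 4 TCG (Ser): third position 4-fold.
Codon 5 AGA (Arg): third position 2-fold.
Codon 6 CCC (Pro): third position 4-fold.
Codon 7 GAG (Glu): third position 2-fold.
Four-fold degenerate third positions: 4.

4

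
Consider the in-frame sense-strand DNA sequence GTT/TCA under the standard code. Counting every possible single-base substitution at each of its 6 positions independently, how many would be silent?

Codon 1 (GTT, Val): 3 synonymous substitutions.
Codon 2 (TCA, Ser): 3 synonymous substitutions.
Total: 3 + 3 = 6.

6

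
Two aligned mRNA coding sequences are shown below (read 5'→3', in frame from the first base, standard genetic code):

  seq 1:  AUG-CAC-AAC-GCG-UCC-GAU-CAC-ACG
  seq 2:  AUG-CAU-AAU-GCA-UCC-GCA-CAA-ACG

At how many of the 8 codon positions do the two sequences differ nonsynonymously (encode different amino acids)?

Codon 1: AUG Met / AUG Met — identical.
Codon 2: CAC His / CAU His — synonymous.
Codon 3: AAC Asn / AAU Asn — synonymous.
Codon 4: GCG Ala / GCA Ala — synonymous.
Codon 5: UCC Ser / UCC Ser — identical.
Codon 6: GAU Asp / GCA Ala — nonsynonymous.
Codon 7: CAC His / CAA Gln — nonsynonymous.
Codon 8: ACG Thr / ACG Thr — identical.
Nonsynonymous differences: 2.

2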